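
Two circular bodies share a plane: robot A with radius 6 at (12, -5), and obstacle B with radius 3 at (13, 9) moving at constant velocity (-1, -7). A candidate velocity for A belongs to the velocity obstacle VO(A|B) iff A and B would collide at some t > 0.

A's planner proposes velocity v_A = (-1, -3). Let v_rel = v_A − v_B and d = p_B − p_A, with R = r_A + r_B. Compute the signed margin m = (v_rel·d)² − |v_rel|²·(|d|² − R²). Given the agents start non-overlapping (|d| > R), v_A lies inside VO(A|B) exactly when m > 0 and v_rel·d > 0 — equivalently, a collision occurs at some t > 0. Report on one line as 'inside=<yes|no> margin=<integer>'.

d = (1, 14),  |d|² = 197;  R = 6+3 = 9,  c = 197−9² = 116
v_rel = (0, 4),  |v_rel|² = 16;  v_rel·d = (0)·(1) + (4)·(14) = 56
16·t² − 112·t + 116 = 0  ⇒  m = 56² − 16·116 = 1280
m = 1280 > 0,  v_rel·d = 56 > 0  ⇒  inside

inside=yes margin=1280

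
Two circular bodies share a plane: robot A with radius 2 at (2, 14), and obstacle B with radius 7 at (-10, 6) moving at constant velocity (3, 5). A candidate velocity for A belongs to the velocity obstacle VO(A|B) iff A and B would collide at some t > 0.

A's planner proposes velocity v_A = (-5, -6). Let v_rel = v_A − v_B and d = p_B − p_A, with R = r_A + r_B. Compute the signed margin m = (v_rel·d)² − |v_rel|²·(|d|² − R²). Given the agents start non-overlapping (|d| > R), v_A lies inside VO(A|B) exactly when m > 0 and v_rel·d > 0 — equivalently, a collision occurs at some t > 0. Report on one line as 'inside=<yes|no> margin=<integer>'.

d = (-12, -8),  |d|² = 208;  R = 2+7 = 9,  c = 208−9² = 127
v_rel = (-8, -11),  |v_rel|² = 185;  v_rel·d = (-8)·(-12) + (-11)·(-8) = 184
185·t² − 368·t + 127 = 0  ⇒  m = 184² − 185·127 = 10361
m = 10361 > 0,  v_rel·d = 184 > 0  ⇒  inside

inside=yes margin=10361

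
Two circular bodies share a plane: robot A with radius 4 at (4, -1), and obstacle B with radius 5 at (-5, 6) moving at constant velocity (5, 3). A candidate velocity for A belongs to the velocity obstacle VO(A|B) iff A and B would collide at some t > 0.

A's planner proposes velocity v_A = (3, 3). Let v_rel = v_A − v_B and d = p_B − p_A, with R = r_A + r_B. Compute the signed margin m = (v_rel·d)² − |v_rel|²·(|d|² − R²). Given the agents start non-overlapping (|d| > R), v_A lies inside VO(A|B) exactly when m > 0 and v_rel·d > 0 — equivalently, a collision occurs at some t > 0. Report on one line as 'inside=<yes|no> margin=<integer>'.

d = (-9, 7),  |d|² = 130;  R = 4+5 = 9,  c = 130−9² = 49
v_rel = (-2, 0),  |v_rel|² = 4;  v_rel·d = (-2)·(-9) + (0)·(7) = 18
4·t² − 36·t + 49 = 0  ⇒  m = 18² − 4·49 = 128
m = 128 > 0,  v_rel·d = 18 > 0  ⇒  inside

inside=yes margin=128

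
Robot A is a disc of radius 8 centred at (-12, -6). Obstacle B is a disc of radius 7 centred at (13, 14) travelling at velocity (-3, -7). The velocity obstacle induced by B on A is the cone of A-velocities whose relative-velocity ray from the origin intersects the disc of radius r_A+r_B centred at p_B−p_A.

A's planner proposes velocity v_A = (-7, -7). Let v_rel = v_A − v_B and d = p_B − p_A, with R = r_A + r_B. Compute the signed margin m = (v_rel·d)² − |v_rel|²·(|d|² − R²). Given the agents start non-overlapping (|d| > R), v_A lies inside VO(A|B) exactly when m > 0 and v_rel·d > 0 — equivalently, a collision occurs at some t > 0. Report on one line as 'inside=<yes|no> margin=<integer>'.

d = (25, 20),  |d|² = 1025;  R = 8+7 = 15,  c = 1025−15² = 800
v_rel = (-4, 0),  |v_rel|² = 16;  v_rel·d = (-4)·(25) + (0)·(20) = -100
16·t² + 200·t + 800 = 0  ⇒  m = (-100)² − 16·800 = -2800
m = -2800 < 0,  v_rel·d = -100 < 0  ⇒  outside

inside=no margin=-2800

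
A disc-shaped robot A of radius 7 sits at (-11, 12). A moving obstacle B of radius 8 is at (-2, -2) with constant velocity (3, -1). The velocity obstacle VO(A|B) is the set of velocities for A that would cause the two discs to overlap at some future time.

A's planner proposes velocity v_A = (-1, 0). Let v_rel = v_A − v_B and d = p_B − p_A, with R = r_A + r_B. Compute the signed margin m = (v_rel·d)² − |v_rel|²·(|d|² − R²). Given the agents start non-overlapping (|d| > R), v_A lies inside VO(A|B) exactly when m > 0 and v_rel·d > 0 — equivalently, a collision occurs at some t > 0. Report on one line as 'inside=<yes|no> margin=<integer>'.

d = (9, -14),  |d|² = 277;  R = 7+8 = 15,  c = 277−15² = 52
v_rel = (-4, 1),  |v_rel|² = 17;  v_rel·d = (-4)·(9) + (1)·(-14) = -50
17·t² + 100·t + 52 = 0  ⇒  m = (-50)² − 17·52 = 1616
m = 1616 > 0,  v_rel·d = -50 < 0  ⇒  outside

inside=no margin=1616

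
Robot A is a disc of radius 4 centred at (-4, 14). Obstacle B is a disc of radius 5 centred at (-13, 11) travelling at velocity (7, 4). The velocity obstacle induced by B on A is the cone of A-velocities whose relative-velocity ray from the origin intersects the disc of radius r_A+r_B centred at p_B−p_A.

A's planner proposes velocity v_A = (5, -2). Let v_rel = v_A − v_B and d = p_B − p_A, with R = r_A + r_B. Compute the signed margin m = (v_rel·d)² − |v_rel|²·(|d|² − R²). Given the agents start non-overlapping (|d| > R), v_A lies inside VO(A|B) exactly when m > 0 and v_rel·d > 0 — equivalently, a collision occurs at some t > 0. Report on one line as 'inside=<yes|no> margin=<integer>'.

d = (-9, -3),  |d|² = 90;  R = 4+5 = 9,  c = 90−9² = 9
v_rel = (-2, -6),  |v_rel|² = 40;  v_rel·d = (-2)·(-9) + (-6)·(-3) = 36
40·t² − 72·t + 9 = 0  ⇒  m = 36² − 40·9 = 936
m = 936 > 0,  v_rel·d = 36 > 0  ⇒  inside

inside=yes margin=936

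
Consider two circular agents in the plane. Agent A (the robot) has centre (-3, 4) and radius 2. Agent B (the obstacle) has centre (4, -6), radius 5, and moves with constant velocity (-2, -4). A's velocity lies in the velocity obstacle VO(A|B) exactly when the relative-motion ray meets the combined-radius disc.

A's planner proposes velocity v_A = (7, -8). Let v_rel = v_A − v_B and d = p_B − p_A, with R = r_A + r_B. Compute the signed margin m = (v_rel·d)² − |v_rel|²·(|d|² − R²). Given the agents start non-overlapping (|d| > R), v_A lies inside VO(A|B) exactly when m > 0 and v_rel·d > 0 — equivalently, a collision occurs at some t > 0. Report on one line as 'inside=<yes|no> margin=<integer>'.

d = (7, -10),  |d|² = 149;  R = 2+5 = 7,  c = 149−7² = 100
v_rel = (9, -4),  |v_rel|² = 97;  v_rel·d = (9)·(7) + (-4)·(-10) = 103
97·t² − 206·t + 100 = 0  ⇒  m = 103² − 97·100 = 909
m = 909 > 0,  v_rel·d = 103 > 0  ⇒  inside

inside=yes margin=909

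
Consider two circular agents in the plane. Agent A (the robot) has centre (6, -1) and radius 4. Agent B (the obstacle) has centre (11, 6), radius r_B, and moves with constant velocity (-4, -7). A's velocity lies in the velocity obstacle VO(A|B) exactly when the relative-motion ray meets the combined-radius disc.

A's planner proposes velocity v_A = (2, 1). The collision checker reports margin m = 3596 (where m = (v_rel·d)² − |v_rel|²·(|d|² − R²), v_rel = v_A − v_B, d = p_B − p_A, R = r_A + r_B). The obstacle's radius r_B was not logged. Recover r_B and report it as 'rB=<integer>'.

m = 3596
d = (5, 7);  v_rel = (6, 8),  |v_rel|² = 100
v_rel×d = (6)·(7) − (8)·(5) = 2
since m = R²·100 − 2²:  R² = (4 + 3596) / 100 = 36
R = √36 = 6  ⇒  r_B = 6 − 4 = 2

rB=2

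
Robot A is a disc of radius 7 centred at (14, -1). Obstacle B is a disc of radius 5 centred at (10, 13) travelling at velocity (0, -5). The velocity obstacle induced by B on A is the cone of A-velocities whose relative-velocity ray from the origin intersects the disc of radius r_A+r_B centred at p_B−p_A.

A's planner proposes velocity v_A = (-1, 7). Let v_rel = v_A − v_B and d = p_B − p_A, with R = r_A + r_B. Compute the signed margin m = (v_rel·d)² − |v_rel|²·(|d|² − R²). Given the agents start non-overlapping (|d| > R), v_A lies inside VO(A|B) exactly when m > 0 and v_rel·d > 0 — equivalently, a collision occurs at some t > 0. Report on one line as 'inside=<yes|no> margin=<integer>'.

d = (-4, 14),  |d|² = 212;  R = 7+5 = 12,  c = 212−12² = 68
v_rel = (-1, 12),  |v_rel|² = 145;  v_rel·d = (-1)·(-4) + (12)·(14) = 172
145·t² − 344·t + 68 = 0  ⇒  m = 172² − 145·68 = 19724
m = 19724 > 0,  v_rel·d = 172 > 0  ⇒  inside

inside=yes margin=19724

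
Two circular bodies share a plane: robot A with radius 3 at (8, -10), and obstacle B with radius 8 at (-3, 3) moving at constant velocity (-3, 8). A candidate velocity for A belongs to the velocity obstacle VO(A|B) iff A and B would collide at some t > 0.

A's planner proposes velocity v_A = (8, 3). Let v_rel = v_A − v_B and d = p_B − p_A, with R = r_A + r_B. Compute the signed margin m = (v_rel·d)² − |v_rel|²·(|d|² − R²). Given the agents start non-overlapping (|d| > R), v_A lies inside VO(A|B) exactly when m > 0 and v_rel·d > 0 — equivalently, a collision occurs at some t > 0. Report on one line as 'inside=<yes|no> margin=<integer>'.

d = (-11, 13),  |d|² = 290;  R = 3+8 = 11,  c = 290−11² = 169
v_rel = (11, -5),  |v_rel|² = 146;  v_rel·d = (11)·(-11) + (-5)·(13) = -186
146·t² + 372·t + 169 = 0  ⇒  m = (-186)² − 146·169 = 9922
m = 9922 > 0,  v_rel·d = -186 < 0  ⇒  outside

inside=no margin=9922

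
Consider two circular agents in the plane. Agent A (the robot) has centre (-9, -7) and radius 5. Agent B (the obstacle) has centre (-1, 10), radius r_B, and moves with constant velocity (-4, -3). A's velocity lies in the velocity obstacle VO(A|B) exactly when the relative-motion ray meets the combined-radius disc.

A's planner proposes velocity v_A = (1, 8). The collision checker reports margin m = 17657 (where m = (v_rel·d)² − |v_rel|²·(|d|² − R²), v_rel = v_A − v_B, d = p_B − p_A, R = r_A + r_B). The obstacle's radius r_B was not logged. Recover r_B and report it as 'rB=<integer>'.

m = 17657
d = (8, 17);  v_rel = (5, 11),  |v_rel|² = 146
v_rel×d = (5)·(17) − (11)·(8) = -3
since m = R²·146 − (-3)²:  R² = (9 + 17657) / 146 = 121
R = √121 = 11  ⇒  r_B = 11 − 5 = 6

rB=6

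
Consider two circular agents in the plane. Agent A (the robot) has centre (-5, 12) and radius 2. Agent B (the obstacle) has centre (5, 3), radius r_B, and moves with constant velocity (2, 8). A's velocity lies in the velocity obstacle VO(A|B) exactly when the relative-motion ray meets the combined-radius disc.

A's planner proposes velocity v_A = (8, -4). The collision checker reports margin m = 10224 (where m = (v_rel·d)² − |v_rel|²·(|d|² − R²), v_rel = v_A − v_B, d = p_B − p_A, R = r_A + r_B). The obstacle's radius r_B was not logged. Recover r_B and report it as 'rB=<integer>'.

m = 10224
d = (10, -9);  v_rel = (6, -12),  |v_rel|² = 180
v_rel×d = (6)·(-9) − (-12)·(10) = 66
since m = R²·180 − 66²:  R² = (4356 + 10224) / 180 = 81
R = √81 = 9  ⇒  r_B = 9 − 2 = 7

rB=7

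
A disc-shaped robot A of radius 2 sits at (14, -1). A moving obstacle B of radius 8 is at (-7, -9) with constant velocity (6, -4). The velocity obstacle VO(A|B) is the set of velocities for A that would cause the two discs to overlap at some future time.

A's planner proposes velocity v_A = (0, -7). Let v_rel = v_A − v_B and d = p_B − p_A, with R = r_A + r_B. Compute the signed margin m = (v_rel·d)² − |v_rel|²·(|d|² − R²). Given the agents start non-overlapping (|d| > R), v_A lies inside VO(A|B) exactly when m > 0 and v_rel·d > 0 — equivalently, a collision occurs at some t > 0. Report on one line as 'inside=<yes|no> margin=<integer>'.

d = (-21, -8),  |d|² = 505;  R = 2+8 = 10,  c = 505−10² = 405
v_rel = (-6, -3),  |v_rel|² = 45;  v_rel·d = (-6)·(-21) + (-3)·(-8) = 150
45·t² − 300·t + 405 = 0  ⇒  m = 150² − 45·405 = 4275
m = 4275 > 0,  v_rel·d = 150 > 0  ⇒  inside

inside=yes margin=4275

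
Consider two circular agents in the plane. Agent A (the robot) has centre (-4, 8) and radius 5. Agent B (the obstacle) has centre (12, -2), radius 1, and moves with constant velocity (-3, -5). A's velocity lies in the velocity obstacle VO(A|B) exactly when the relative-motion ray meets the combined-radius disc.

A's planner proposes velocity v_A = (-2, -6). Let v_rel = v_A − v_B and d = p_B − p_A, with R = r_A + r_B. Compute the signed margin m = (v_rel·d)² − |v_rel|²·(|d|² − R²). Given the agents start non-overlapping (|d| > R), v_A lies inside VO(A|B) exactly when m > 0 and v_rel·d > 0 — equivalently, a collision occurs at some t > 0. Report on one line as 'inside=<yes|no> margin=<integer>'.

d = (16, -10),  |d|² = 356;  R = 5+1 = 6,  c = 356−6² = 320
v_rel = (1, -1),  |v_rel|² = 2;  v_rel·d = (1)·(16) + (-1)·(-10) = 26
2·t² − 52·t + 320 = 0  ⇒  m = 26² − 2·320 = 36
m = 36 > 0,  v_rel·d = 26 > 0  ⇒  inside

inside=yes margin=36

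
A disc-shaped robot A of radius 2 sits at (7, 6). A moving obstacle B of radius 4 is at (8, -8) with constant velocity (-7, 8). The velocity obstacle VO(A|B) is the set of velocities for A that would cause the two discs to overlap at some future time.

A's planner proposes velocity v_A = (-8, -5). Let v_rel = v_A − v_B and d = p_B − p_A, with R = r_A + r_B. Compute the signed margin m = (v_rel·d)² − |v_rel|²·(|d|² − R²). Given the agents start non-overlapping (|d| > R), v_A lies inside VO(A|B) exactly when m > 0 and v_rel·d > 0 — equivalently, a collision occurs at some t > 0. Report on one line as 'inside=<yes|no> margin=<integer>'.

d = (1, -14),  |d|² = 197;  R = 2+4 = 6,  c = 197−6² = 161
v_rel = (-1, -13),  |v_rel|² = 170;  v_rel·d = (-1)·(1) + (-13)·(-14) = 181
170·t² − 362·t + 161 = 0  ⇒  m = 181² − 170·161 = 5391
m = 5391 > 0,  v_rel·d = 181 > 0  ⇒  inside

inside=yes margin=5391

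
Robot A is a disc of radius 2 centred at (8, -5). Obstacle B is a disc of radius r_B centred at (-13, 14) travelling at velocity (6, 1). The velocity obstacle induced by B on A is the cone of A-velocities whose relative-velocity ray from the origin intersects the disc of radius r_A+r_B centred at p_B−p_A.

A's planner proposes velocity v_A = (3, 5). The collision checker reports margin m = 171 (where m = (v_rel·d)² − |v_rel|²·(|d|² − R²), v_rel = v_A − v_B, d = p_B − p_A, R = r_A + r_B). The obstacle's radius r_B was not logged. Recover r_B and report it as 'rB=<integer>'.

m = 171
d = (-21, 19);  v_rel = (-3, 4),  |v_rel|² = 25
v_rel×d = (-3)·(19) − (4)·(-21) = 27
since m = R²·25 − 27²:  R² = (729 + 171) / 25 = 36
R = √36 = 6  ⇒  r_B = 6 − 2 = 4

rB=4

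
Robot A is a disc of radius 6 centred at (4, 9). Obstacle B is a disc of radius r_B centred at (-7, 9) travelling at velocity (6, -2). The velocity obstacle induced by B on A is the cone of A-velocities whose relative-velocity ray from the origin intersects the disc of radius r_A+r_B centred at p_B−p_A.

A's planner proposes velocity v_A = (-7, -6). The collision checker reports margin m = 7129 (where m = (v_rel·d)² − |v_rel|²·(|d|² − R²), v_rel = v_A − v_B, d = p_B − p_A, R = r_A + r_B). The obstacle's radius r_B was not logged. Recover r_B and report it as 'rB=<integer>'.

m = 7129
d = (-11, 0);  v_rel = (-13, -4),  |v_rel|² = 185
v_rel×d = (-13)·(0) − (-4)·(-11) = -44
since m = R²·185 − (-44)²:  R² = (1936 + 7129) / 185 = 49
R = √49 = 7  ⇒  r_B = 7 − 6 = 1

rB=1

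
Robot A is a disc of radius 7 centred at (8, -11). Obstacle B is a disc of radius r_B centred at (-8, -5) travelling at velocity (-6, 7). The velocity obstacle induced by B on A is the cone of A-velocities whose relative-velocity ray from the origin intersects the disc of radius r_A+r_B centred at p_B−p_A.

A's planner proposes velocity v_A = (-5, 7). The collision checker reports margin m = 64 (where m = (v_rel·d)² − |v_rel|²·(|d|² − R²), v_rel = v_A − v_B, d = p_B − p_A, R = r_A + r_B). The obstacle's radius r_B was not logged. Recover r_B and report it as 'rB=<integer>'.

m = 64
d = (-16, 6);  v_rel = (1, 0),  |v_rel|² = 1
v_rel×d = (1)·(6) − (0)·(-16) = 6
since m = R²·1 − 6²:  R² = (36 + 64) / 1 = 100
R = √100 = 10  ⇒  r_B = 10 − 7 = 3

rB=3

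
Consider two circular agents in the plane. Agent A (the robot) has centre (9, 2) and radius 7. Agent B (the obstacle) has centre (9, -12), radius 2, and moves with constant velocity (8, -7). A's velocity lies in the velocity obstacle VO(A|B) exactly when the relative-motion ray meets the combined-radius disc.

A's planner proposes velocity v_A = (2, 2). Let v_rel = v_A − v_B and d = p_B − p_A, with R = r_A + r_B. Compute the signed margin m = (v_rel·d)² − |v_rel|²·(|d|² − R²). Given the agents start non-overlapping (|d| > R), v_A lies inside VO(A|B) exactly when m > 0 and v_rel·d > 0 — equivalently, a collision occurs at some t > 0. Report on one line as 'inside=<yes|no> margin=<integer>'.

d = (0, -14),  |d|² = 196;  R = 7+2 = 9,  c = 196−9² = 115
v_rel = (-6, 9),  |v_rel|² = 117;  v_rel·d = (-6)·(0) + (9)·(-14) = -126
117·t² + 252·t + 115 = 0  ⇒  m = (-126)² − 117·115 = 2421
m = 2421 > 0,  v_rel·d = -126 < 0  ⇒  outside

inside=no margin=2421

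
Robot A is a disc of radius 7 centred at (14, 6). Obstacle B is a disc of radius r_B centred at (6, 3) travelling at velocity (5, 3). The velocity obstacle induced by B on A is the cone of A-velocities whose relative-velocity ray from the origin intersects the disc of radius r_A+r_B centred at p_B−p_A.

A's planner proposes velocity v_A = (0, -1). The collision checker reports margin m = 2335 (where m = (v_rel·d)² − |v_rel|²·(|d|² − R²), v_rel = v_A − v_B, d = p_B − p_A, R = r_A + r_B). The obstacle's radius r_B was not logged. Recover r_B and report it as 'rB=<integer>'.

m = 2335
d = (-8, -3);  v_rel = (-5, -4),  |v_rel|² = 41
v_rel×d = (-5)·(-3) − (-4)·(-8) = -17
since m = R²·41 − (-17)²:  R² = (289 + 2335) / 41 = 64
R = √64 = 8  ⇒  r_B = 8 − 7 = 1

rB=1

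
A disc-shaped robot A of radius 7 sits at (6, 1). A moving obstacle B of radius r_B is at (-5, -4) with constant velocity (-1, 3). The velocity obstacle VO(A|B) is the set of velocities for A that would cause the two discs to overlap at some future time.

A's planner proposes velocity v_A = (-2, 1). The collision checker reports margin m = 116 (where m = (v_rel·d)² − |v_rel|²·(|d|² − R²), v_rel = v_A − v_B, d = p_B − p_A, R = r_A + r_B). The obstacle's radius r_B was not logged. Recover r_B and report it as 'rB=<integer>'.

m = 116
d = (-11, -5);  v_rel = (-1, -2),  |v_rel|² = 5
v_rel×d = (-1)·(-5) − (-2)·(-11) = -17
since m = R²·5 − (-17)²:  R² = (289 + 116) / 5 = 81
R = √81 = 9  ⇒  r_B = 9 − 7 = 2

rB=2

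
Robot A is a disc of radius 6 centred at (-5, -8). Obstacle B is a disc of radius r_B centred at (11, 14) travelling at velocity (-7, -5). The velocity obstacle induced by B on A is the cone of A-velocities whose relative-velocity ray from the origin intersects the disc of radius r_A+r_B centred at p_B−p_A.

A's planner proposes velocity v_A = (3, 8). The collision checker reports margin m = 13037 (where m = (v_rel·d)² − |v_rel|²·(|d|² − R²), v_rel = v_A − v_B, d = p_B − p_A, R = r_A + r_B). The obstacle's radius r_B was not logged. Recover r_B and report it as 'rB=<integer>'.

m = 13037
d = (16, 22);  v_rel = (10, 13),  |v_rel|² = 269
v_rel×d = (10)·(22) − (13)·(16) = 12
since m = R²·269 − 12²:  R² = (144 + 13037) / 269 = 49
R = √49 = 7  ⇒  r_B = 7 − 6 = 1

rB=1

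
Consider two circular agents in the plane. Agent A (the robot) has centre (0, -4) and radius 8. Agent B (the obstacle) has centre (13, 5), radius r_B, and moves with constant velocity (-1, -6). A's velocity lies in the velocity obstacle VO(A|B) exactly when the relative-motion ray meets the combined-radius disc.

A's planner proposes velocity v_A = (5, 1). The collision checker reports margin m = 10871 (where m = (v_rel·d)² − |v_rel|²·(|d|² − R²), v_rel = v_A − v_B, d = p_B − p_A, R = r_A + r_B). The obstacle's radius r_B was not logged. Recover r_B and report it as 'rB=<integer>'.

m = 10871
d = (13, 9);  v_rel = (6, 7),  |v_rel|² = 85
v_rel×d = (6)·(9) − (7)·(13) = -37
since m = R²·85 − (-37)²:  R² = (1369 + 10871) / 85 = 144
R = √144 = 12  ⇒  r_B = 12 − 8 = 4

rB=4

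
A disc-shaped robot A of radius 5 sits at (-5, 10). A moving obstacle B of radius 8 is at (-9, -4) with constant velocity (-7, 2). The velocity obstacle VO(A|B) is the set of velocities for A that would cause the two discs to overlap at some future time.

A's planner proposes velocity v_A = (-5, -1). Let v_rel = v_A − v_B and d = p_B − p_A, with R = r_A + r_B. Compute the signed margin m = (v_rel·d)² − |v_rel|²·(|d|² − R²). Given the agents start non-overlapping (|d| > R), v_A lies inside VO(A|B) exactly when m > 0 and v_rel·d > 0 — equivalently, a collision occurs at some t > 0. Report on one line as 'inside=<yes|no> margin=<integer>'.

d = (-4, -14),  |d|² = 212;  R = 5+8 = 13,  c = 212−13² = 43
v_rel = (2, -3),  |v_rel|² = 13;  v_rel·d = (2)·(-4) + (-3)·(-14) = 34
13·t² − 68·t + 43 = 0  ⇒  m = 34² − 13·43 = 597
m = 597 > 0,  v_rel·d = 34 > 0  ⇒  inside

inside=yes margin=597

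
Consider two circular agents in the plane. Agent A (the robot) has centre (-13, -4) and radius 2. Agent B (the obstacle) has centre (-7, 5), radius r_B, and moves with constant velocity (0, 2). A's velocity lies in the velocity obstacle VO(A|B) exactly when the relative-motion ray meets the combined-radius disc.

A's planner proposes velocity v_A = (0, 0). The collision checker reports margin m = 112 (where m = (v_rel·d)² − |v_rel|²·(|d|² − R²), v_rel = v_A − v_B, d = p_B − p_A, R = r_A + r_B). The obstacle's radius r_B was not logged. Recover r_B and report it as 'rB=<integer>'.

m = 112
d = (6, 9);  v_rel = (0, -2),  |v_rel|² = 4
v_rel×d = (0)·(9) − (-2)·(6) = 12
since m = R²·4 − 12²:  R² = (144 + 112) / 4 = 64
R = √64 = 8  ⇒  r_B = 8 − 2 = 6

rB=6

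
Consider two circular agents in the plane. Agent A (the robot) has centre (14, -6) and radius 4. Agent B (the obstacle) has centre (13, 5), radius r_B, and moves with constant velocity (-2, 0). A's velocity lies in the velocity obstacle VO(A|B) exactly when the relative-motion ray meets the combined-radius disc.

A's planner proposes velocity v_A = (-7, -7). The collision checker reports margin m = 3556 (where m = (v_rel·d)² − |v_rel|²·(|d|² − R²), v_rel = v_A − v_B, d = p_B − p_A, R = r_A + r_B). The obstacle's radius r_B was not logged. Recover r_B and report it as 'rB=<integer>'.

m = 3556
d = (-1, 11);  v_rel = (-5, -7),  |v_rel|² = 74
v_rel×d = (-5)·(11) − (-7)·(-1) = -62
since m = R²·74 − (-62)²:  R² = (3844 + 3556) / 74 = 100
R = √100 = 10  ⇒  r_B = 10 − 4 = 6

rB=6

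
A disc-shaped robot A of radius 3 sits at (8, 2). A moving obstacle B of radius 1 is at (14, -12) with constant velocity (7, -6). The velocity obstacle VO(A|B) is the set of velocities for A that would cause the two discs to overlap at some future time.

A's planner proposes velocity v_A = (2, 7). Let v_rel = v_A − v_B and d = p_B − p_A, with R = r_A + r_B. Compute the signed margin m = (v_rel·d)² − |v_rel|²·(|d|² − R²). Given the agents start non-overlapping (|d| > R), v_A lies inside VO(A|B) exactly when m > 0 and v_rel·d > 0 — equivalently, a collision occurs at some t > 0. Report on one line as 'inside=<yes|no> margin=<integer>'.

d = (6, -14),  |d|² = 232;  R = 3+1 = 4,  c = 232−4² = 216
v_rel = (-5, 13),  |v_rel|² = 194;  v_rel·d = (-5)·(6) + (13)·(-14) = -212
194·t² + 424·t + 216 = 0  ⇒  m = (-212)² − 194·216 = 3040
m = 3040 > 0,  v_rel·d = -212 < 0  ⇒  outside

inside=no margin=3040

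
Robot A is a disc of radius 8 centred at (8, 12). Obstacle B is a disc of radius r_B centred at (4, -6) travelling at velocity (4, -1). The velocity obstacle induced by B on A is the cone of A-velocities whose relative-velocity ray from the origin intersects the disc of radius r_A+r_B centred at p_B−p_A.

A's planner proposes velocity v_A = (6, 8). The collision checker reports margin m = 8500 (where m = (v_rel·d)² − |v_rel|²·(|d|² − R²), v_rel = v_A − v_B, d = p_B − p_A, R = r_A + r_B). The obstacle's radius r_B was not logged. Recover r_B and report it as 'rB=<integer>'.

m = 8500
d = (-4, -18);  v_rel = (2, 9),  |v_rel|² = 85
v_rel×d = (2)·(-18) − (9)·(-4) = 0
since m = R²·85 − 0²:  R² = (0 + 8500) / 85 = 100
R = √100 = 10  ⇒  r_B = 10 − 8 = 2

rB=2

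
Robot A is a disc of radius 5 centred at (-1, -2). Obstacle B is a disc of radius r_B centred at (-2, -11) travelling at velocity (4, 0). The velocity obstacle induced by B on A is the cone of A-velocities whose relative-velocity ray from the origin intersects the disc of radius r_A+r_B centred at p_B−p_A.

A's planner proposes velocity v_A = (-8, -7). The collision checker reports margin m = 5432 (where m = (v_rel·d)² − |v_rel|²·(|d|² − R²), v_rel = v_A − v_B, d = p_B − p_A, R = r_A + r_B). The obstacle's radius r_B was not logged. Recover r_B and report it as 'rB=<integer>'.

m = 5432
d = (-1, -9);  v_rel = (-12, -7),  |v_rel|² = 193
v_rel×d = (-12)·(-9) − (-7)·(-1) = 101
since m = R²·193 − 101²:  R² = (10201 + 5432) / 193 = 81
R = √81 = 9  ⇒  r_B = 9 − 5 = 4

rB=4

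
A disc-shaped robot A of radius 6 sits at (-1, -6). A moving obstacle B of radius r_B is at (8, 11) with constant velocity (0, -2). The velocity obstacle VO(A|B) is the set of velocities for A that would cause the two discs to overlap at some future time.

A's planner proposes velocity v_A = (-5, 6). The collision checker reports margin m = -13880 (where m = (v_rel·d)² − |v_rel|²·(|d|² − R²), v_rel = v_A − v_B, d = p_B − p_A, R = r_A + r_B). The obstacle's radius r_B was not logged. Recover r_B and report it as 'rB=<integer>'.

m = -13880
d = (9, 17);  v_rel = (-5, 8),  |v_rel|² = 89
v_rel×d = (-5)·(17) − (8)·(9) = -157
since m = R²·89 − (-157)²:  R² = (24649 + -13880) / 89 = 121
R = √121 = 11  ⇒  r_B = 11 − 6 = 5

rB=5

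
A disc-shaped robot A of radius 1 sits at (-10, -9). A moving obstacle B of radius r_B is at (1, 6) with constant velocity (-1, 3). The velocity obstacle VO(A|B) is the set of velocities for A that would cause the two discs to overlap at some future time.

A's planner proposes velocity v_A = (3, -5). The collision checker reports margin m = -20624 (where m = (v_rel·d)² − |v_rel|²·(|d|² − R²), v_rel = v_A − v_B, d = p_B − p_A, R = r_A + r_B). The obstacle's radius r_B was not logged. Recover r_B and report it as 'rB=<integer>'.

m = -20624
d = (11, 15);  v_rel = (4, -8),  |v_rel|² = 80
v_rel×d = (4)·(15) − (-8)·(11) = 148
since m = R²·80 − 148²:  R² = (21904 + -20624) / 80 = 16
R = √16 = 4  ⇒  r_B = 4 − 1 = 3

rB=3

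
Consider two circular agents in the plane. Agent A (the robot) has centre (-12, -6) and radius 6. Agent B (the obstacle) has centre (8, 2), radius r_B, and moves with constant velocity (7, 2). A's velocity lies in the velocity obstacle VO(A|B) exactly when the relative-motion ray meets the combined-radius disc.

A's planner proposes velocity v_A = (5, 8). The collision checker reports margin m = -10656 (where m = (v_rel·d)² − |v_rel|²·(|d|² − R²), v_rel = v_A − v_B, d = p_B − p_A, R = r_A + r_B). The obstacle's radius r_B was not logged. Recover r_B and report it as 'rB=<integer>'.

m = -10656
d = (20, 8);  v_rel = (-2, 6),  |v_rel|² = 40
v_rel×d = (-2)·(8) − (6)·(20) = -136
since m = R²·40 − (-136)²:  R² = (18496 + -10656) / 40 = 196
R = √196 = 14  ⇒  r_B = 14 − 6 = 8

rB=8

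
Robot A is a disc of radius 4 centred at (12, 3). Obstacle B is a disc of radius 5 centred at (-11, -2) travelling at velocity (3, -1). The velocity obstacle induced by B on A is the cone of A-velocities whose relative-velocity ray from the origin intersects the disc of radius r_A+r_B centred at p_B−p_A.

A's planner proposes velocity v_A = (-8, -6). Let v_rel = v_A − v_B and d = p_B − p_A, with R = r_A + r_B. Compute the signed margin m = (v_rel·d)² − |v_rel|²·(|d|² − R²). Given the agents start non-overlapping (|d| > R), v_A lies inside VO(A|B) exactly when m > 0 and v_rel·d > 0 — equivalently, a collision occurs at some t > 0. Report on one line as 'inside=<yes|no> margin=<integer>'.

d = (-23, -5),  |d|² = 554;  R = 4+5 = 9,  c = 554−9² = 473
v_rel = (-11, -5),  |v_rel|² = 146;  v_rel·d = (-11)·(-23) + (-5)·(-5) = 278
146·t² − 556·t + 473 = 0  ⇒  m = 278² − 146·473 = 8226
m = 8226 > 0,  v_rel·d = 278 > 0  ⇒  inside

inside=yes margin=8226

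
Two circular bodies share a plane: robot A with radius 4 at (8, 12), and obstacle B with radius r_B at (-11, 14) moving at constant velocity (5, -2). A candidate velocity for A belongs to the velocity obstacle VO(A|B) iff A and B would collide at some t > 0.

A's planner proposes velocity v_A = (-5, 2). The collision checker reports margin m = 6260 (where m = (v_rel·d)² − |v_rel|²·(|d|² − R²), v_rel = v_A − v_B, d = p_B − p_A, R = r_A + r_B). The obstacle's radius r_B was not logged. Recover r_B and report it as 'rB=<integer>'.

m = 6260
d = (-19, 2);  v_rel = (-10, 4),  |v_rel|² = 116
v_rel×d = (-10)·(2) − (4)·(-19) = 56
since m = R²·116 − 56²:  R² = (3136 + 6260) / 116 = 81
R = √81 = 9  ⇒  r_B = 9 − 4 = 5

rB=5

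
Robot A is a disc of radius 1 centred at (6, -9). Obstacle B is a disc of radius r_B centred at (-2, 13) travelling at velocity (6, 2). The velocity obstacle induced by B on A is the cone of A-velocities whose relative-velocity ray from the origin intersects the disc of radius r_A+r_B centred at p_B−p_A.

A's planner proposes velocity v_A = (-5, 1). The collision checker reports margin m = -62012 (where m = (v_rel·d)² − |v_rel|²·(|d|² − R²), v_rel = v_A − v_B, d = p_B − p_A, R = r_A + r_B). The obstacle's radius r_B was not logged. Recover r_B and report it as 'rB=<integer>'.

m = -62012
d = (-8, 22);  v_rel = (-11, -1),  |v_rel|² = 122
v_rel×d = (-11)·(22) − (-1)·(-8) = -250
since m = R²·122 − (-250)²:  R² = (62500 + -62012) / 122 = 4
R = √4 = 2  ⇒  r_B = 2 − 1 = 1

rB=1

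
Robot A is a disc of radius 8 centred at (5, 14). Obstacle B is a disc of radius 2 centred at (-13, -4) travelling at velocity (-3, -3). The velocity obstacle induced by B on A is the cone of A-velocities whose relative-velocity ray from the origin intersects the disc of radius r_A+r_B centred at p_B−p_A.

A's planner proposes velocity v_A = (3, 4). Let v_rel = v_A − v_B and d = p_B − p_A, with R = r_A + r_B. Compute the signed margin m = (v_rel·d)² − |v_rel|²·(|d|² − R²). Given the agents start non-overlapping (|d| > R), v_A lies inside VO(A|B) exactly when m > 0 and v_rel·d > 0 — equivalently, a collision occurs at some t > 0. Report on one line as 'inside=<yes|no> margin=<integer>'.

d = (-18, -18),  |d|² = 648;  R = 8+2 = 10,  c = 648−10² = 548
v_rel = (6, 7),  |v_rel|² = 85;  v_rel·d = (6)·(-18) + (7)·(-18) = -234
85·t² + 468·t + 548 = 0  ⇒  m = (-234)² − 85·548 = 8176
m = 8176 > 0,  v_rel·d = -234 < 0  ⇒  outside

inside=no margin=8176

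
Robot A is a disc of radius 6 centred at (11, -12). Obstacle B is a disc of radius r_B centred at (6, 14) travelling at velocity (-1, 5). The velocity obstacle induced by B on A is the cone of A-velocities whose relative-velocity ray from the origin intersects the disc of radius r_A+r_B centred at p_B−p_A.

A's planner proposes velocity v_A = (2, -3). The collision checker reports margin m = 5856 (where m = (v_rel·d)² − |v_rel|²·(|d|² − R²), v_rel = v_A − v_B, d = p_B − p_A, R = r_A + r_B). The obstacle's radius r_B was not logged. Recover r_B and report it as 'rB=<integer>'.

m = 5856
d = (-5, 26);  v_rel = (3, -8),  |v_rel|² = 73
v_rel×d = (3)·(26) − (-8)·(-5) = 38
since m = R²·73 − 38²:  R² = (1444 + 5856) / 73 = 100
R = √100 = 10  ⇒  r_B = 10 − 6 = 4

rB=4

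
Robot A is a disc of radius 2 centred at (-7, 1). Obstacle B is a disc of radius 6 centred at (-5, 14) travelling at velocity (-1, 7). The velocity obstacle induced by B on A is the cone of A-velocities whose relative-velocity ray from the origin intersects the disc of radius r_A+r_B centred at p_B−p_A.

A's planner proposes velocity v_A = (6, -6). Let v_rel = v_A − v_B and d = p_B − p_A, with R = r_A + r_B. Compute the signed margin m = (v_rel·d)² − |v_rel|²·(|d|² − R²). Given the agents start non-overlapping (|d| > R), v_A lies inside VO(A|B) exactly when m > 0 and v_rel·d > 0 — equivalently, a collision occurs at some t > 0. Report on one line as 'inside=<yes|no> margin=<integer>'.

d = (2, 13),  |d|² = 173;  R = 2+6 = 8,  c = 173−8² = 109
v_rel = (7, -13),  |v_rel|² = 218;  v_rel·d = (7)·(2) + (-13)·(13) = -155
218·t² + 310·t + 109 = 0  ⇒  m = (-155)² − 218·109 = 263
m = 263 > 0,  v_rel·d = -155 < 0  ⇒  outside

inside=no margin=263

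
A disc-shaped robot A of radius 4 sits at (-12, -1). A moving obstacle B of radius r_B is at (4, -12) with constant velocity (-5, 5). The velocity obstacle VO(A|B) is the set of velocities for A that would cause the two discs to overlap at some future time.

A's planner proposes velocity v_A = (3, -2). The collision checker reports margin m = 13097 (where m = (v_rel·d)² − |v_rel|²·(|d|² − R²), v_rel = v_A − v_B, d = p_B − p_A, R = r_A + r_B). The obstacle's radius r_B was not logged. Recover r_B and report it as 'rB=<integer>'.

m = 13097
d = (16, -11);  v_rel = (8, -7),  |v_rel|² = 113
v_rel×d = (8)·(-11) − (-7)·(16) = 24
since m = R²·113 − 24²:  R² = (576 + 13097) / 113 = 121
R = √121 = 11  ⇒  r_B = 11 − 4 = 7

rB=7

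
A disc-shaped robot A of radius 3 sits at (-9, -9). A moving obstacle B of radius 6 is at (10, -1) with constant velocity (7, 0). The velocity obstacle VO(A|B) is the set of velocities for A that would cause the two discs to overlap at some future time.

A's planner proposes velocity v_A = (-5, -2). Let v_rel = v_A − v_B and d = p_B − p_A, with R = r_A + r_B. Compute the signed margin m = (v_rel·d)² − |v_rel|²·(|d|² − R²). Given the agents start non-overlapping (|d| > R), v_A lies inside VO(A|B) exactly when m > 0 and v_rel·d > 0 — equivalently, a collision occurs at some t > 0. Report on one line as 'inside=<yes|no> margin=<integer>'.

d = (19, 8),  |d|² = 425;  R = 3+6 = 9,  c = 425−9² = 344
v_rel = (-12, -2),  |v_rel|² = 148;  v_rel·d = (-12)·(19) + (-2)·(8) = -244
148·t² + 488·t + 344 = 0  ⇒  m = (-244)² − 148·344 = 8624
m = 8624 > 0,  v_rel·d = -244 < 0  ⇒  outside

inside=no margin=8624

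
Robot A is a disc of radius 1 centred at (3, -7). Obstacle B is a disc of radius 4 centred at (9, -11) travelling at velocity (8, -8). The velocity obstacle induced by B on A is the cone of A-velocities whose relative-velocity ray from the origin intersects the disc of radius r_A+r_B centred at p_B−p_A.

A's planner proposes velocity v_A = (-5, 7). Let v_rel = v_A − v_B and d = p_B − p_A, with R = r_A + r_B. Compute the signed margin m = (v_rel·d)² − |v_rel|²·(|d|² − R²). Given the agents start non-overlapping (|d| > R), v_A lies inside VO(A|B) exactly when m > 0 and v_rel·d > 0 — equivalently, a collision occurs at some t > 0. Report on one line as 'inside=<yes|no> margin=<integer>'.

d = (6, -4),  |d|² = 52;  R = 1+4 = 5,  c = 52−5² = 27
v_rel = (-13, 15),  |v_rel|² = 394;  v_rel·d = (-13)·(6) + (15)·(-4) = -138
394·t² + 276·t + 27 = 0  ⇒  m = (-138)² − 394·27 = 8406
m = 8406 > 0,  v_rel·d = -138 < 0  ⇒  outside

inside=no margin=8406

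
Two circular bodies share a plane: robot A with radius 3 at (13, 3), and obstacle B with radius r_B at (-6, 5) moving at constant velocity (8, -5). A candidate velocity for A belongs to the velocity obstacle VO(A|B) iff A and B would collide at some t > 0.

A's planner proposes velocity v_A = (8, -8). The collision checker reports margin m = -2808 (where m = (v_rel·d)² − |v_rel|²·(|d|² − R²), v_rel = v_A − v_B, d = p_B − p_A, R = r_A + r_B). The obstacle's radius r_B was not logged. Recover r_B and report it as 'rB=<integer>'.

m = -2808
d = (-19, 2);  v_rel = (0, -3),  |v_rel|² = 9
v_rel×d = (0)·(2) − (-3)·(-19) = -57
since m = R²·9 − (-57)²:  R² = (3249 + -2808) / 9 = 49
R = √49 = 7  ⇒  r_B = 7 − 3 = 4

rB=4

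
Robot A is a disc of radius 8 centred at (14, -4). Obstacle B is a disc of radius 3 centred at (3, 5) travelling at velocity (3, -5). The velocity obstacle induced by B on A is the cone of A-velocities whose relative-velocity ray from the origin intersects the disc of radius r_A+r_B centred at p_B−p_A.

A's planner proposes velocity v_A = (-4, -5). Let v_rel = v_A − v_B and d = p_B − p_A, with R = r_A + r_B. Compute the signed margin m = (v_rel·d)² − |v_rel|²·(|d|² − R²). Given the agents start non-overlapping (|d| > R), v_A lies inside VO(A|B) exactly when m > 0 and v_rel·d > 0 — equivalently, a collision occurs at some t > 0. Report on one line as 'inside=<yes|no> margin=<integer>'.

d = (-11, 9),  |d|² = 202;  R = 8+3 = 11,  c = 202−11² = 81
v_rel = (-7, 0),  |v_rel|² = 49;  v_rel·d = (-7)·(-11) + (0)·(9) = 77
49·t² − 154·t + 81 = 0  ⇒  m = 77² − 49·81 = 1960
m = 1960 > 0,  v_rel·d = 77 > 0  ⇒  inside

inside=yes margin=1960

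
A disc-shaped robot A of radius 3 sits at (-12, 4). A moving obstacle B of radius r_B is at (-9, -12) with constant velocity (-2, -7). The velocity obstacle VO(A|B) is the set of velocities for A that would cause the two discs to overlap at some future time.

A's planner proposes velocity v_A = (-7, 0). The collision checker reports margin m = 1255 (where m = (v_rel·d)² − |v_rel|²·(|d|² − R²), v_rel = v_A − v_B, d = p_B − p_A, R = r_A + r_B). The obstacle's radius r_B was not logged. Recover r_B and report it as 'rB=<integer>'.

m = 1255
d = (3, -16);  v_rel = (-5, 7),  |v_rel|² = 74
v_rel×d = (-5)·(-16) − (7)·(3) = 59
since m = R²·74 − 59²:  R² = (3481 + 1255) / 74 = 64
R = √64 = 8  ⇒  r_B = 8 − 3 = 5

rB=5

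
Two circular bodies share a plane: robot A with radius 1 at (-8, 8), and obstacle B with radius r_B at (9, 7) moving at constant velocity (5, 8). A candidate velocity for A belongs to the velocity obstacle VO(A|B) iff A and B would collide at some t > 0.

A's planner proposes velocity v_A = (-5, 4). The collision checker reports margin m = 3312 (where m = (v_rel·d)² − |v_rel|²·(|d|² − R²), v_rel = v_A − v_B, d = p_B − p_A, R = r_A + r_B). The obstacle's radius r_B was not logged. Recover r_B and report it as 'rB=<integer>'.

m = 3312
d = (17, -1);  v_rel = (-10, -4),  |v_rel|² = 116
v_rel×d = (-10)·(-1) − (-4)·(17) = 78
since m = R²·116 − 78²:  R² = (6084 + 3312) / 116 = 81
R = √81 = 9  ⇒  r_B = 9 − 1 = 8

rB=8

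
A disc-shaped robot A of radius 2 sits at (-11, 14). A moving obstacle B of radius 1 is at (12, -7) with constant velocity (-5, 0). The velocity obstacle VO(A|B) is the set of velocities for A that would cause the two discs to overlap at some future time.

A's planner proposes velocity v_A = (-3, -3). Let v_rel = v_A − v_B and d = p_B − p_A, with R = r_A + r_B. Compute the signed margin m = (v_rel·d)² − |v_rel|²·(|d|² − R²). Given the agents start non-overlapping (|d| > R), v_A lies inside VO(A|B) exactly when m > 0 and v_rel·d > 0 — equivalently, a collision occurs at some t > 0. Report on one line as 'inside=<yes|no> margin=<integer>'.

d = (23, -21),  |d|² = 970;  R = 2+1 = 3,  c = 970−3² = 961
v_rel = (2, -3),  |v_rel|² = 13;  v_rel·d = (2)·(23) + (-3)·(-21) = 109
13·t² − 218·t + 961 = 0  ⇒  m = 109² − 13·961 = -612
m = -612 < 0,  v_rel·d = 109 > 0  ⇒  outside

inside=no margin=-612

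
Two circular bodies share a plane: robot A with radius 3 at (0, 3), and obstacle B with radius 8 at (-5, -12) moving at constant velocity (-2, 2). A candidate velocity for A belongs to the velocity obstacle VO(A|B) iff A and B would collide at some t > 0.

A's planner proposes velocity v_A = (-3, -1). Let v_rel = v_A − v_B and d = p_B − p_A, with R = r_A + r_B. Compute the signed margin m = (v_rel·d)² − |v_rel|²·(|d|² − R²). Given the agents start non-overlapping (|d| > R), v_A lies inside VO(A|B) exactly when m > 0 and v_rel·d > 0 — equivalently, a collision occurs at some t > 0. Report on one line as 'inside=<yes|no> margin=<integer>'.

d = (-5, -15),  |d|² = 250;  R = 3+8 = 11,  c = 250−11² = 129
v_rel = (-1, -3),  |v_rel|² = 10;  v_rel·d = (-1)·(-5) + (-3)·(-15) = 50
10·t² − 100·t + 129 = 0  ⇒  m = 50² − 10·129 = 1210
m = 1210 > 0,  v_rel·d = 50 > 0  ⇒  inside

inside=yes margin=1210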